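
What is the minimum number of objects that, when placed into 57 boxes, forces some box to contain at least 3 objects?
n = (3 − 1)·57 + 1 = 115

By the generalised pigeonhole principle, to guarantee some box contains ≥ r objects we need more than (r − 1) · k objects total. Threshold: n = (r − 1) · k + 1. With r = 3 and k = 57: n = 2 · 57 + 1 = 114 + 1 = 115. For n = 114 = 2 · 57, we can put exactly 2 objects in every box, avoiding 3 in any single one — so 115 is tight.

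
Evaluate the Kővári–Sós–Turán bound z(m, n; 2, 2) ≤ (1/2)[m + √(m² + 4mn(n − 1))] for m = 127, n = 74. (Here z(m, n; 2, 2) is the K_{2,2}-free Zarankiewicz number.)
z(127, 74; 2, 2) ≤ (1/2)[127 + √(127² + 4·127·74·73)] = (1/2)[127 + √2760345] = 894.2143

Kővári–Sós–Turán: let r_1, ..., r_127 be the row sums and z = Σ r_i the total number of 1s. Each pair of columns can share at most one row with both entries 1 (else a 2×2 all-ones block appears), so Σ_i C(r_i, 2) ≤ C(74, 2) = 2701. By convexity Σ_i C(r_i, 2) ≥ 127·C(z/127, 2) = z(z − 127)/(2·127), giving z² − 127z − 127·74·73 ≤ 0 and hence z ≤ (1/2)[127 + √(16129 + 4·686054)] = (1/2)[127 + √2760345] ≈ (1/2)(127 + 1661.4286) = 894.2143.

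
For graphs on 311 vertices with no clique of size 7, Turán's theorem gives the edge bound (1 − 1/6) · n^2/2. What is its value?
Turán density bound = (5/6) · 311^2/2 = 483605/12 ≈ 40300.4167

Turán's theorem: ex(n, K_{r+1}) is achieved by the complete r-partite Turán graph T(n, r) with parts as balanced as possible, and is at most (1 − 1/r) · n^2/2. For r = 6, n = 311: the density bound is (5/6) · 96721/2 = 483605/12 ≈ 40300.4167. The integer-valued extremum is e(T(311, 6)) = 40300, which is strictly less than the density bound 483605/12 since 6 ∤ 311 (the parts of T(311, 6) cannot all be equal).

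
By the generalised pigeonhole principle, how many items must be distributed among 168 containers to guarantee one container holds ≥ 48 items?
n = (48 − 1)·168 + 1 = 7897

By the generalised pigeonhole principle, to guarantee some box contains ≥ r objects we need more than (r − 1) · k objects total. Threshold: n = (r − 1) · k + 1. With r = 48 and k = 168: n = 47 · 168 + 1 = 7896 + 1 = 7897. For n = 7896 = 47 · 168, we can put exactly 47 objects in every box, avoiding 48 in any single one — so 7897 is tight.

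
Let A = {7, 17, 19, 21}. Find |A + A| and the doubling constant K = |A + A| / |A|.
K = |A + A| / |A| = 9/4

Enumerate A + A = {a + b : a, b ∈ A}. With |A| = 4, there are |A|^2 = 16 ordered sum pairs; collecting distinct values, A + A = {14, 24, 26, 28, 34, 36, 38, 40, 42}, so |A + A| = 9. Thus K = 9/4. For comparison, the minimum possible |A + A| over all 4-element sets is 2·4 − 1 = 7 (so min K = 7/4), attained only by arithmetic progressions.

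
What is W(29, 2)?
W(29, 2) = 29 + 1 = 30

A 2-term AP is any pair of integers, so a monochromatic 2-AP exists iff some colour is used at least twice. With 29 colours, the colouring i ↦ i on {1, ..., 29} uses each colour once, avoiding any monochromatic pair, so W(29, 2) > 29. For {1, ..., 30}, pigeonhole forces two integers of the same colour, which form a monochromatic 2-AP. Hence W(29, 2) = 30.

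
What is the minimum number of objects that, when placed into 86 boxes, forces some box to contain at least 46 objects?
n = (46 − 1)·86 + 1 = 3871

By the generalised pigeonhole principle, to guarantee some box contains ≥ r objects we need more than (r − 1) · k objects total. Threshold: n = (r − 1) · k + 1. With r = 46 and k = 86: n = 45 · 86 + 1 = 3870 + 1 = 3871. For n = 3870 = 45 · 86, we can put exactly 45 objects in every box, avoiding 46 in any single one — so 3871 is tight.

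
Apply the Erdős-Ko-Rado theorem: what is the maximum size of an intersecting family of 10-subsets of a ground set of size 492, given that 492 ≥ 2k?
max |F| = C(491, 9) = 4245635264147361315

Erdős-Ko-Rado (1961): when n ≥ 2k, max |F| = C(n−1, k−1). The bound is attained by the star {A : i ∈ A} for any fixed i ∈ [n]. Here C(492−1, 10−1) = C(491, 9) = 4245635264147361315.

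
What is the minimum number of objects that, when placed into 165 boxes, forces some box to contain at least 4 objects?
n = (4 − 1)·165 + 1 = 496

By the generalised pigeonhole principle, to guarantee some box contains ≥ r objects we need more than (r − 1) · k objects total. Threshold: n = (r − 1) · k + 1. With r = 4 and k = 165: n = 3 · 165 + 1 = 495 + 1 = 496. For n = 495 = 3 · 165, we can put exactly 3 objects in every box, avoiding 4 in any single one — so 496 is tight.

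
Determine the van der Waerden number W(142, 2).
W(142, 2) = 142 + 1 = 143

A 2-term AP is any pair of integers, so a monochromatic 2-AP exists iff some colour is used at least twice. With 142 colours, the colouring i ↦ i on {1, ..., 142} uses each colour once, avoiding any monochromatic pair, so W(142, 2) > 142. For {1, ..., 143}, pigeonhole forces two integers of the same colour, which form a monochromatic 2-AP. Hence W(142, 2) = 143.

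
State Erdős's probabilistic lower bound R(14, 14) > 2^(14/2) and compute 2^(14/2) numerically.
2^(14/2) = 128; so R(14, 14) > 128

Colour each edge of K_n uniformly at random with red/blue. The expected number of monochromatic K_14 is C(n, 14) · 2 · 2^(−C(14,2)). If C(n, 14) · 2^(1 − C(14,2)) < 1, then with positive probability no monochromatic K_14 exists, so R(14, 14) > n. The standard estimate C(n, 14) ≤ n^14/14! shows this inequality holds whenever n ≤ 2^(14/2) (since 14! · 2^(C(14,2) − 1) > 2^(14^2/2) ≥ n^14). Hence R(14, 14) > 2^(14/2) = 128.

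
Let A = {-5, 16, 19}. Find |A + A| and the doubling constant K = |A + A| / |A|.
K = |A + A| / |A| = 6/3 = 2

Enumerate A + A = {a + b : a, b ∈ A}. With |A| = 3, there are |A|^2 = 9 ordered sum pairs; collecting distinct values, A + A = {-10, 11, 14, 32, 35, 38}, so |A + A| = 6. Thus K = 6/3 = 2. For comparison, the minimum possible |A + A| over all 3-element sets is 2·3 − 1 = 5 (so min K = 5/3), attained only by arithmetic progressions.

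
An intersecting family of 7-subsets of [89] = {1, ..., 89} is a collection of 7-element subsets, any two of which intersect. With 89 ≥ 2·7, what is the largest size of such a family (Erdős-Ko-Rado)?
max |F| = C(88, 6) = 541931236

Erdős-Ko-Rado (1961): when n ≥ 2k, max |F| = C(n−1, k−1). The bound is attained by the star {A : i ∈ A} for any fixed i ∈ [n]. Here C(89−1, 7−1) = C(88, 6) = 541931236.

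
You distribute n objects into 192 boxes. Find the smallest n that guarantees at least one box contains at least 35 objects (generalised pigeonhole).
n = (35 − 1)·192 + 1 = 6529

By the generalised pigeonhole principle, to guarantee some box contains ≥ r objects we need more than (r − 1) · k objects total. Threshold: n = (r − 1) · k + 1. With r = 35 and k = 192: n = 34 · 192 + 1 = 6528 + 1 = 6529. For n = 6528 = 34 · 192, we can put exactly 34 objects in every box, avoiding 35 in any single one — so 6529 is tight.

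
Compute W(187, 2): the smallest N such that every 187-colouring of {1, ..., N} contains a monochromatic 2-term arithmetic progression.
W(187, 2) = 187 + 1 = 188

A 2-term AP is any pair of integers, so a monochromatic 2-AP exists iff some colour is used at least twice. With 187 colours, the colouring i ↦ i on {1, ..., 187} uses each colour once, avoiding any monochromatic pair, so W(187, 2) > 187. For {1, ..., 188}, pigeonhole forces two integers of the same colour, which form a monochromatic 2-AP. Hence W(187, 2) = 188.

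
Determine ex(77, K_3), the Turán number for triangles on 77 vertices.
ex(77, K_3) = ⌊77^2/4⌋ = 1482

Mantel (1907): a triangle-free graph on n vertices has at most ⌊n^2/4⌋ edges, with equality for the complete bipartite graph K_{⌊n/2⌋, ⌈n/2⌉}. For n = 77: ⌊77^2/4⌋ = ⌊5929/4⌋ = 1482. The extremal graph is K_{38, 39}, which has 38·39 = 1482 edges.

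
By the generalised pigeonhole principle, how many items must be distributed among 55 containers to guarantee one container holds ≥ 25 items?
n = (25 − 1)·55 + 1 = 1321

By the generalised pigeonhole principle, to guarantee some box contains ≥ r objects we need more than (r − 1) · k objects total. Threshold: n = (r − 1) · k + 1. With r = 25 and k = 55: n = 24 · 55 + 1 = 1320 + 1 = 1321. For n = 1320 = 24 · 55, we can put exactly 24 objects in every box, avoiding 25 in any single one — so 1321 is tight.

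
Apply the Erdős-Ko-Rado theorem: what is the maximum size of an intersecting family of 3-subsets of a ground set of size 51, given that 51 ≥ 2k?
max |F| = C(50, 2) = 1225

The Erdős-Ko-Rado theorem states: for n ≥ 2k, an intersecting family of k-subsets of an n-element set has size at most C(n − 1, k − 1), with equality for 'star' families {A ⊆ [n] : |A| = k, i ∈ A} (fix an element i). For n = 51, k = 3: C(50, 2) = 1225.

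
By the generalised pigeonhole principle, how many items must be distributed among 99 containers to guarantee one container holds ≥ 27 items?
n = (27 − 1)·99 + 1 = 2575

By the generalised pigeonhole principle, to guarantee some box contains ≥ r objects we need more than (r − 1) · k objects total. Threshold: n = (r − 1) · k + 1. With r = 27 and k = 99: n = 26 · 99 + 1 = 2574 + 1 = 2575. For n = 2574 = 26 · 99, we can put exactly 26 objects in every box, avoiding 27 in any single one — so 2575 is tight.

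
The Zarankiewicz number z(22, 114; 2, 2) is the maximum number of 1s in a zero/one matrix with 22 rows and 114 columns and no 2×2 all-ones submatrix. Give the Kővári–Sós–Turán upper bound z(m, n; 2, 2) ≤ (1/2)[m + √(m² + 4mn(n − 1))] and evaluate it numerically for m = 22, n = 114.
z(22, 114; 2, 2) ≤ (1/2)[22 + √(22² + 4·22·114·113)] = (1/2)[22 + √1134100] = 543.4707

Kővári–Sós–Turán: let r_1, ..., r_22 be the row sums and z = Σ r_i the total number of 1s. Each pair of columns can share at most one row with both entries 1 (else a 2×2 all-ones block appears), so Σ_i C(r_i, 2) ≤ C(114, 2) = 6441. By convexity Σ_i C(r_i, 2) ≥ 22·C(z/22, 2) = z(z − 22)/(2·22), giving z² − 22z − 22·114·113 ≤ 0 and hence z ≤ (1/2)[22 + √(484 + 4·283404)] = (1/2)[22 + √1134100] ≈ (1/2)(22 + 1064.9413) = 543.4707.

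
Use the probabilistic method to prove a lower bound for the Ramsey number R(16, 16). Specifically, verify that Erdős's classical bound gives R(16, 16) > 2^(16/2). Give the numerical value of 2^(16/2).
2^(16/2) = 256; so R(16, 16) > 256

Colour each edge of K_n uniformly at random with red/blue. The expected number of monochromatic K_16 is C(n, 16) · 2 · 2^(−C(16,2)). If C(n, 16) · 2^(1 − C(16,2)) < 1, then with positive probability no monochromatic K_16 exists, so R(16, 16) > n. The standard estimate C(n, 16) ≤ n^16/16! shows this inequality holds whenever n ≤ 2^(16/2) (since 16! · 2^(C(16,2) − 1) > 2^(16^2/2) ≥ n^16). Hence R(16, 16) > 2^(16/2) = 256.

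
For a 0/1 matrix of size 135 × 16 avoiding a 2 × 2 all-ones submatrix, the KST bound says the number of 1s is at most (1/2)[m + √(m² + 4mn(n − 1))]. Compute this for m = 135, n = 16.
z(135, 16; 2, 2) ≤ (1/2)[135 + √(135² + 4·135·16·15)] = (1/2)[135 + √147825] = 259.7401

Kővári–Sós–Turán: let r_1, ..., r_135 be the row sums and z = Σ r_i the total number of 1s. Each pair of columns can share at most one row with both entries 1 (else a 2×2 all-ones block appears), so Σ_i C(r_i, 2) ≤ C(16, 2) = 120. By convexity Σ_i C(r_i, 2) ≥ 135·C(z/135, 2) = z(z − 135)/(2·135), giving z² − 135z − 135·16·15 ≤ 0 and hence z ≤ (1/2)[135 + √(18225 + 4·32400)] = (1/2)[135 + √147825] ≈ (1/2)(135 + 384.4802) = 259.7401.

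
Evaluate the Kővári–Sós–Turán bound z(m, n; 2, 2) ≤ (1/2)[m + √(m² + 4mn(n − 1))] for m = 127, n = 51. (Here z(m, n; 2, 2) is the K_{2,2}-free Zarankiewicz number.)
z(127, 51; 2, 2) ≤ (1/2)[127 + √(127² + 4·127·51·50)] = (1/2)[127 + √1311529] = 636.11

Kővári–Sós–Turán: let r_1, ..., r_127 be the row sums and z = Σ r_i the total number of 1s. Each pair of columns can share at most one row with both entries 1 (else a 2×2 all-ones block appears), so Σ_i C(r_i, 2) ≤ C(51, 2) = 1275. By convexity Σ_i C(r_i, 2) ≥ 127·C(z/127, 2) = z(z − 127)/(2·127), giving z² − 127z − 127·51·50 ≤ 0 and hence z ≤ (1/2)[127 + √(16129 + 4·323850)] = (1/2)[127 + √1311529] ≈ (1/2)(127 + 1145.2201) = 636.11.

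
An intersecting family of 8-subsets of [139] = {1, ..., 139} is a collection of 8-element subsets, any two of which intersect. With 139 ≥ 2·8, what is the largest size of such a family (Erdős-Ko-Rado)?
max |F| = C(138, 7) = 162021319416

The Erdős-Ko-Rado theorem states: for n ≥ 2k, an intersecting family of k-subsets of an n-element set has size at most C(n − 1, k − 1), with equality for 'star' families {A ⊆ [n] : |A| = k, i ∈ A} (fix an element i). For n = 139, k = 8: C(138, 7) = 162021319416.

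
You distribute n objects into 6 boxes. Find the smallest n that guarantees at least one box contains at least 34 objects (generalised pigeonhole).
n = (34 − 1)·6 + 1 = 199

By the generalised pigeonhole principle, to guarantee some box contains ≥ r objects we need more than (r − 1) · k objects total. Threshold: n = (r − 1) · k + 1. With r = 34 and k = 6: n = 33 · 6 + 1 = 198 + 1 = 199. For n = 198 = 33 · 6, we can put exactly 33 objects in every box, avoiding 34 in any single one — so 199 is tight.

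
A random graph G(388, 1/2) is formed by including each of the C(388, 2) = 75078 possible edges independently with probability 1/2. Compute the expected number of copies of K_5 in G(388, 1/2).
E[# K_5] = C(388, 5) · (1/2)^C(5, 2) = 71406986112 / 2^10 = 557867079/8 = 69733384.875

For each 5-subset S of vertices (there are C(388, 5) = 71406986112 such S), let X_S = 1 if S induces a K_5 (all C(5, 2) = 10 edges present). Then P(X_S = 1) = (1/2)^10 = 1/1024. By linearity of expectation, E[# K_5] = C(388, 5) · (1/2)^10 = 71406986112 / 1024 = 557867079/8 = 69733384.875.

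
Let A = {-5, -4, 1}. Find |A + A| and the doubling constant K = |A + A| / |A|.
K = |A + A| / |A| = 6/3 = 2

Enumerate A + A = {a + b : a, b ∈ A}. With |A| = 3, there are |A|^2 = 9 ordered sum pairs; collecting distinct values, A + A = {-10, -9, -8, -4, -3, 2}, so |A + A| = 6. Thus K = 6/3 = 2. For comparison, the minimum possible |A + A| over all 3-element sets is 2·3 − 1 = 5 (so min K = 5/3), attained only by arithmetic progressions.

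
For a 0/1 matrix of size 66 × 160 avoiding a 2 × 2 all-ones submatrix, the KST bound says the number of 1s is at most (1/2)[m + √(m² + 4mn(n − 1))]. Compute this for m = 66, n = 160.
z(66, 160; 2, 2) ≤ (1/2)[66 + √(66² + 4·66·160·159)] = (1/2)[66 + √6720516] = 1329.1979

Kővári–Sós–Turán: let r_1, ..., r_66 be the row sums and z = Σ r_i the total number of 1s. Each pair of columns can share at most one row with both entries 1 (else a 2×2 all-ones block appears), so Σ_i C(r_i, 2) ≤ C(160, 2) = 12720. By convexity Σ_i C(r_i, 2) ≥ 66·C(z/66, 2) = z(z − 66)/(2·66), giving z² − 66z − 66·160·159 ≤ 0 and hence z ≤ (1/2)[66 + √(4356 + 4·1679040)] = (1/2)[66 + √6720516] ≈ (1/2)(66 + 2592.3958) = 1329.1979.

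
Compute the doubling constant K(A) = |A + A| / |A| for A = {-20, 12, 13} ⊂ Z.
K = |A + A| / |A| = 6/3 = 2

Enumerate A + A = {a + b : a, b ∈ A}. With |A| = 3, there are |A|^2 = 9 ordered sum pairs; collecting distinct values, A + A = {-40, -8, -7, 24, 25, 26}, so |A + A| = 6. Thus K = 6/3 = 2. For comparison, the minimum possible |A + A| over all 3-element sets is 2·3 − 1 = 5 (so min K = 5/3), attained only by arithmetic progressions.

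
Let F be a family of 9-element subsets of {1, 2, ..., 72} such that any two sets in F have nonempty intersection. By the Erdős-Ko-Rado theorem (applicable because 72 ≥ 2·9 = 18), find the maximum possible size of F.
max |F| = C(71, 8) = 10639125640

Erdős-Ko-Rado (1961): when n ≥ 2k, max |F| = C(n−1, k−1). The bound is attained by the star {A : i ∈ A} for any fixed i ∈ [n]. Here C(72−1, 9−1) = C(71, 8) = 10639125640.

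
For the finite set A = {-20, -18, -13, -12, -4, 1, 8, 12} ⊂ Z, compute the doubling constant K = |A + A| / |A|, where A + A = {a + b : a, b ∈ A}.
K = |A + A| / |A| = 32/8 = 4

Enumerate A + A = {a + b : a, b ∈ A}. With |A| = 8, there are |A|^2 = 64 ordered sum pairs; collecting distinct values, A + A = {-40, -38, -36, -33, -32, -31, -30, -26, -25, -24, -22, -19, -17, -16, -12, -11, -10, -8, -6, -5, -4, -3, -1, 0, 2, 4, 8, 9, 13, 16, 20, 24}, so |A + A| = 32. Thus K = 32/8 = 4. For comparison, the minimum possible |A + A| over all 8-element sets is 2·8 − 1 = 15 (so min K = 15/8), attained only by arithmetic progressions.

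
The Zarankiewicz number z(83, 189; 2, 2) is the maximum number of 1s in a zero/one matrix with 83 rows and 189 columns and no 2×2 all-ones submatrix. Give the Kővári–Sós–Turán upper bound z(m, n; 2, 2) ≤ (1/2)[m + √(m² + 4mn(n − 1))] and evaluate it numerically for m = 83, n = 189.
z(83, 189; 2, 2) ≤ (1/2)[83 + √(83² + 4·83·189·188)] = (1/2)[83 + √11803513] = 1759.3121

Kővári–Sós–Turán: let r_1, ..., r_83 be the row sums and z = Σ r_i the total number of 1s. Each pair of columns can share at most one row with both entries 1 (else a 2×2 all-ones block appears), so Σ_i C(r_i, 2) ≤ C(189, 2) = 17766. By convexity Σ_i C(r_i, 2) ≥ 83·C(z/83, 2) = z(z − 83)/(2·83), giving z² − 83z − 83·189·188 ≤ 0 and hence z ≤ (1/2)[83 + √(6889 + 4·2949156)] = (1/2)[83 + √11803513] ≈ (1/2)(83 + 3435.6241) = 1759.3121.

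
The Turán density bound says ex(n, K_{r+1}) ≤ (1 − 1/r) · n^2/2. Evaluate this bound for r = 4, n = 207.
Turán density bound = (3/4) · 207^2/2 = 128547/8 ≈ 16068.375

Turán's theorem: ex(n, K_{r+1}) is achieved by the complete r-partite Turán graph T(n, r) with parts as balanced as possible, and is at most (1 − 1/r) · n^2/2. For r = 4, n = 207: the density bound is (3/4) · 42849/2 = 128547/8 ≈ 16068.375. The integer-valued extremum is e(T(207, 4)) = 16068, which is strictly less than the density bound 128547/8 since 4 ∤ 207 (the parts of T(207, 4) cannot all be equal).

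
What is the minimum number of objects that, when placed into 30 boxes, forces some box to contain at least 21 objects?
n = (21 − 1)·30 + 1 = 601

By the generalised pigeonhole principle, to guarantee some box contains ≥ r objects we need more than (r − 1) · k objects total. Threshold: n = (r − 1) · k + 1. With r = 21 and k = 30: n = 20 · 30 + 1 = 600 + 1 = 601. For n = 600 = 20 · 30, we can put exactly 20 objects in every box, avoiding 21 in any single one — so 601 is tight.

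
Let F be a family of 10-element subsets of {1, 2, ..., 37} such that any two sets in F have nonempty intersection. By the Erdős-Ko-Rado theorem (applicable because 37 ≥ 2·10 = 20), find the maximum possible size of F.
max |F| = C(36, 9) = 94143280

The Erdős-Ko-Rado theorem states: for n ≥ 2k, an intersecting family of k-subsets of an n-element set has size at most C(n − 1, k − 1), with equality for 'star' families {A ⊆ [n] : |A| = k, i ∈ A} (fix an element i). For n = 37, k = 10: C(36, 9) = 94143280.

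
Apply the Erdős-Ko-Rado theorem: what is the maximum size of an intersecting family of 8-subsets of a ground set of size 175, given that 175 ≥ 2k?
max |F| = C(174, 7) = 847879782984

Erdős-Ko-Rado (1961): when n ≥ 2k, max |F| = C(n−1, k−1). The bound is attained by the star {A : i ∈ A} for any fixed i ∈ [n]. Here C(175−1, 8−1) = C(174, 7) = 847879782984.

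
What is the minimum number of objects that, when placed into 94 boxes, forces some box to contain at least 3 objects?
n = (3 − 1)·94 + 1 = 189

By the generalised pigeonhole principle, to guarantee some box contains ≥ r objects we need more than (r − 1) · k objects total. Threshold: n = (r − 1) · k + 1. With r = 3 and k = 94: n = 2 · 94 + 1 = 188 + 1 = 189. For n = 188 = 2 · 94, we can put exactly 2 objects in every box, avoiding 3 in any single one — so 189 is tight.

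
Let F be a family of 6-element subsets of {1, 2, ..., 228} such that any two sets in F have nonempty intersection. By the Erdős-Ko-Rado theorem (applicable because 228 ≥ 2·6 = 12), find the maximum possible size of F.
max |F| = C(227, 5) = 4804945320

Erdős-Ko-Rado (1961): when n ≥ 2k, max |F| = C(n−1, k−1). The bound is attained by the star {A : i ∈ A} for any fixed i ∈ [n]. Here C(228−1, 6−1) = C(227, 5) = 4804945320.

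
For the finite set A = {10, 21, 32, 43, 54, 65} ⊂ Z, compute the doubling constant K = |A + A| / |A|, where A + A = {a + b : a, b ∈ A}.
K = |A + A| / |A| = 11/6

Enumerate A + A = {a + b : a, b ∈ A}. With |A| = 6, there are |A|^2 = 36 ordered sum pairs; collecting distinct values, A + A = {20, 31, 42, 53, 64, 75, 86, 97, 108, 119, 130}, so |A + A| = 11. Thus K = 11/6. Here |A + A| = 2|A| − 1 = 11, the minimum possible — so K = 11/6 is minimal, which holds iff A is an arithmetic progression.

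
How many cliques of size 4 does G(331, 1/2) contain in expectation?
E[# K_4] = C(331, 4) · (1/2)^C(4, 2) = 491134490 / 2^6 = 245567245/32 = 7673976.40625

For each 4-subset S of vertices (there are C(331, 4) = 491134490 such S), let X_S = 1 if S induces a K_4 (all C(4, 2) = 6 edges present). Then P(X_S = 1) = (1/2)^6 = 1/64. By linearity of expectation, E[# K_4] = C(331, 4) · (1/2)^6 = 491134490 / 64 = 245567245/32 = 7673976.40625.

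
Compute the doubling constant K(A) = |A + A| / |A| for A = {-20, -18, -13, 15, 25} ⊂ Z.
K = |A + A| / |A| = 15/5 = 3

Enumerate A + A = {a + b : a, b ∈ A}. With |A| = 5, there are |A|^2 = 25 ordered sum pairs; collecting distinct values, A + A = {-40, -38, -36, -33, -31, -26, -5, -3, 2, 5, 7, 12, 30, 40, 50}, so |A + A| = 15. Thus K = 15/5 = 3. For comparison, the minimum possible |A + A| over all 5-element sets is 2·5 − 1 = 9 (so min K = 9/5), attained only by arithmetic progressions.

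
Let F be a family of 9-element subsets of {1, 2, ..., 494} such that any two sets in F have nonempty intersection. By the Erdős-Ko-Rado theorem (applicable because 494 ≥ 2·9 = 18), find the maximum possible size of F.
max |F| = C(493, 8) = 81745335830565603

Erdős-Ko-Rado (1961): when n ≥ 2k, max |F| = C(n−1, k−1). The bound is attained by the star {A : i ∈ A} for any fixed i ∈ [n]. Here C(494−1, 9−1) = C(493, 8) = 81745335830565603.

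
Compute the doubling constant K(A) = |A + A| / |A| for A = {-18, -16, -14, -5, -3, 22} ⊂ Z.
K = |A + A| / |A| = 18/6 = 3

Enumerate A + A = {a + b : a, b ∈ A}. With |A| = 6, there are |A|^2 = 36 ordered sum pairs; collecting distinct values, A + A = {-36, -34, -32, -30, -28, -23, -21, -19, -17, -10, -8, -6, 4, 6, 8, 17, 19, 44}, so |A + A| = 18. Thus K = 18/6 = 3. For comparison, the minimum possible |A + A| over all 6-element sets is 2·6 − 1 = 11 (so min K = 11/6), attained only by arithmetic progressions.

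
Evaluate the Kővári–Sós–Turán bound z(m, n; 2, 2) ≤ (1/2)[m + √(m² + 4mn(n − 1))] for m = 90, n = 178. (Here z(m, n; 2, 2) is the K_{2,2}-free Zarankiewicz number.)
z(90, 178; 2, 2) ≤ (1/2)[90 + √(90² + 4·90·178·177)] = (1/2)[90 + √11350260] = 1729.5073

Kővári–Sós–Turán: let r_1, ..., r_90 be the row sums and z = Σ r_i the total number of 1s. Each pair of columns can share at most one row with both entries 1 (else a 2×2 all-ones block appears), so Σ_i C(r_i, 2) ≤ C(178, 2) = 15753. By convexity Σ_i C(r_i, 2) ≥ 90·C(z/90, 2) = z(z − 90)/(2·90), giving z² − 90z − 90·178·177 ≤ 0 and hence z ≤ (1/2)[90 + √(8100 + 4·2835540)] = (1/2)[90 + √11350260] ≈ (1/2)(90 + 3369.0147) = 1729.5073.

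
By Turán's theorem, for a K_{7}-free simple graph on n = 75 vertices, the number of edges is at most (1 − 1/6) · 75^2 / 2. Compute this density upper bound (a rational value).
Turán density bound = (5/6) · 75^2/2 = 9375/4 ≈ 2343.75

Turán's theorem: ex(n, K_{r+1}) is achieved by the complete r-partite Turán graph T(n, r) with parts as balanced as possible, and is at most (1 − 1/r) · n^2/2. For r = 6, n = 75: the density bound is (5/6) · 5625/2 = 9375/4 ≈ 2343.75. The integer-valued extremum is e(T(75, 6)) = 2343, which is strictly less than the density bound 9375/4 since 6 ∤ 75 (the parts of T(75, 6) cannot all be equal).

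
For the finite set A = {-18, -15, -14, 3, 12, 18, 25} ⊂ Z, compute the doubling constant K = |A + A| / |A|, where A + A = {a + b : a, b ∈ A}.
K = |A + A| / |A| = 28/7 = 4

Enumerate A + A = {a + b : a, b ∈ A}. With |A| = 7, there are |A|^2 = 49 ordered sum pairs; collecting distinct values, A + A = {-36, -33, -32, -30, -29, -28, -15, -12, -11, -6, -3, -2, 0, 3, 4, 6, 7, 10, 11, 15, 21, 24, 28, 30, 36, 37, 43, 50}, so |A + A| = 28. Thus K = 28/7 = 4. For comparison, the minimum possible |A + A| over all 7-element sets is 2·7 − 1 = 13 (so min K = 13/7), attained only by arithmetic progressions.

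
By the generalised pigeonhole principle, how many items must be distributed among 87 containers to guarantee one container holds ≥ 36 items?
n = (36 − 1)·87 + 1 = 3046

By the generalised pigeonhole principle, to guarantee some box contains ≥ r objects we need more than (r − 1) · k objects total. Threshold: n = (r − 1) · k + 1. With r = 36 and k = 87: n = 35 · 87 + 1 = 3045 + 1 = 3046. For n = 3045 = 35 · 87, we can put exactly 35 objects in every box, avoiding 36 in any single one — so 3046 is tight.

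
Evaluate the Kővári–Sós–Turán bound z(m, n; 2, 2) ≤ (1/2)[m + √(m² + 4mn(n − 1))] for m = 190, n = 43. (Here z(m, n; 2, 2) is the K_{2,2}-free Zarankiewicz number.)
z(190, 43; 2, 2) ≤ (1/2)[190 + √(190² + 4·190·43·42)] = (1/2)[190 + √1408660] = 688.4349

Kővári–Sós–Turán: let r_1, ..., r_190 be the row sums and z = Σ r_i the total number of 1s. Each pair of columns can share at most one row with both entries 1 (else a 2×2 all-ones block appears), so Σ_i C(r_i, 2) ≤ C(43, 2) = 903. By convexity Σ_i C(r_i, 2) ≥ 190·C(z/190, 2) = z(z − 190)/(2·190), giving z² − 190z − 190·43·42 ≤ 0 and hence z ≤ (1/2)[190 + √(36100 + 4·343140)] = (1/2)[190 + √1408660] ≈ (1/2)(190 + 1186.8698) = 688.4349.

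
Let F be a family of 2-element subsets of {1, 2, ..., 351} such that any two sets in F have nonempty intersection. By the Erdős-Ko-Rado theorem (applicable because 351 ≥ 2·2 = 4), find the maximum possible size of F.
max |F| = C(350, 1) = 350

The Erdős-Ko-Rado theorem states: for n ≥ 2k, an intersecting family of k-subsets of an n-element set has size at most C(n − 1, k − 1), with equality for 'star' families {A ⊆ [n] : |A| = k, i ∈ A} (fix an element i). For n = 351, k = 2: C(350, 1) = 350.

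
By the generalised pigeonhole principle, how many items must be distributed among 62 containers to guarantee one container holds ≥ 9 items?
n = (9 − 1)·62 + 1 = 497

By the generalised pigeonhole principle, to guarantee some box contains ≥ r objects we need more than (r − 1) · k objects total. Threshold: n = (r − 1) · k + 1. With r = 9 and k = 62: n = 8 · 62 + 1 = 496 + 1 = 497. For n = 496 = 8 · 62, we can put exactly 8 objects in every box, avoiding 9 in any single one — so 497 is tight.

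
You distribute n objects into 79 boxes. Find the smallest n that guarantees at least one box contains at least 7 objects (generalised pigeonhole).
n = (7 − 1)·79 + 1 = 475

By the generalised pigeonhole principle, to guarantee some box contains ≥ r objects we need more than (r − 1) · k objects total. Threshold: n = (r − 1) · k + 1. With r = 7 and k = 79: n = 6 · 79 + 1 = 474 + 1 = 475. For n = 474 = 6 · 79, we can put exactly 6 objects in every box, avoiding 7 in any single one — so 475 is tight.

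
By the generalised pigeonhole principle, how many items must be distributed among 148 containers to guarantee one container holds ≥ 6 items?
n = (6 − 1)·148 + 1 = 741

By the generalised pigeonhole principle, to guarantee some box contains ≥ r objects we need more than (r − 1) · k objects total. Threshold: n = (r − 1) · k + 1. With r = 6 and k = 148: n = 5 · 148 + 1 = 740 + 1 = 741. For n = 740 = 5 · 148, we can put exactly 5 objects in every box, avoiding 6 in any single one — so 741 is tight.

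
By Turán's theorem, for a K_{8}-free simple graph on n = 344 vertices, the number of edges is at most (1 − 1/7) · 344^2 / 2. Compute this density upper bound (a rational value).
Turán density bound = (6/7) · 344^2/2 = 355008/7 ≈ 50715.4286

Turán's theorem: ex(n, K_{r+1}) is achieved by the complete r-partite Turán graph T(n, r) with parts as balanced as possible, and is at most (1 − 1/r) · n^2/2. For r = 7, n = 344: the density bound is (6/7) · 118336/2 = 355008/7 ≈ 50715.4286. The integer-valued extremum is e(T(344, 7)) = 50715, which is strictly less than the density bound 355008/7 since 7 ∤ 344 (the parts of T(344, 7) cannot all be equal).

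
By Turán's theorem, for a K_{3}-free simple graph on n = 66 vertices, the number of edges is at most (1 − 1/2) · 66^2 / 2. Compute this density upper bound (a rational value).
Turán density bound = (1/2) · 66^2/2 = 1089

Turán's theorem: ex(n, K_{r+1}) is achieved by the complete r-partite Turán graph T(n, r) with parts as balanced as possible, and is at most (1 − 1/r) · n^2/2. For r = 2, n = 66: the density bound is (1/2) · 4356/2 = 1089. Since 2 ∣ 66, the Turán graph T(66, 2) has parts of equal size 33, and its edge count e(T(66, 2)) = 1089 attains the density bound exactly.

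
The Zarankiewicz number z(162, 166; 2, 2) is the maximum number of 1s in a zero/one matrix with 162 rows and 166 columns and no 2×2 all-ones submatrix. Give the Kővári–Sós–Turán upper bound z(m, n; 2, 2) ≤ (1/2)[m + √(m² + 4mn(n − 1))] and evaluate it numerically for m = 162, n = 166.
z(162, 166; 2, 2) ≤ (1/2)[162 + √(162² + 4·162·166·165)] = (1/2)[162 + √17774964] = 2189.0183

Kővári–Sós–Turán: let r_1, ..., r_162 be the row sums and z = Σ r_i the total number of 1s. Each pair of columns can share at most one row with both entries 1 (else a 2×2 all-ones block appears), so Σ_i C(r_i, 2) ≤ C(166, 2) = 13695. By convexity Σ_i C(r_i, 2) ≥ 162·C(z/162, 2) = z(z − 162)/(2·162), giving z² − 162z − 162·166·165 ≤ 0 and hence z ≤ (1/2)[162 + √(26244 + 4·4437180)] = (1/2)[162 + √17774964] ≈ (1/2)(162 + 4216.0365) = 2189.0183.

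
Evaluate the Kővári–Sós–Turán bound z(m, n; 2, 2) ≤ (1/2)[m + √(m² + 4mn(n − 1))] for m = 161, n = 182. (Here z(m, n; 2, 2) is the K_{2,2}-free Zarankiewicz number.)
z(161, 182; 2, 2) ≤ (1/2)[161 + √(161² + 4·161·182·181)] = (1/2)[161 + √21240569] = 2384.8746

Kővári–Sós–Turán: let r_1, ..., r_161 be the row sums and z = Σ r_i the total number of 1s. Each pair of columns can share at most one row with both entries 1 (else a 2×2 all-ones block appears), so Σ_i C(r_i, 2) ≤ C(182, 2) = 16471. By convexity Σ_i C(r_i, 2) ≥ 161·C(z/161, 2) = z(z − 161)/(2·161), giving z² − 161z − 161·182·181 ≤ 0 and hence z ≤ (1/2)[161 + √(25921 + 4·5303662)] = (1/2)[161 + √21240569] ≈ (1/2)(161 + 4608.7492) = 2384.8746.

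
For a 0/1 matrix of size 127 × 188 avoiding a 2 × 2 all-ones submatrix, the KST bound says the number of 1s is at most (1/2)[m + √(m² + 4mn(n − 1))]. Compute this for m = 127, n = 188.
z(127, 188; 2, 2) ≤ (1/2)[127 + √(127² + 4·127·188·187)] = (1/2)[127 + √17875377] = 2177.4641

Kővári–Sós–Turán: let r_1, ..., r_127 be the row sums and z = Σ r_i the total number of 1s. Each pair of columns can share at most one row with both entries 1 (else a 2×2 all-ones block appears), so Σ_i C(r_i, 2) ≤ C(188, 2) = 17578. By convexity Σ_i C(r_i, 2) ≥ 127·C(z/127, 2) = z(z − 127)/(2·127), giving z² − 127z − 127·188·187 ≤ 0 and hence z ≤ (1/2)[127 + √(16129 + 4·4464812)] = (1/2)[127 + √17875377] ≈ (1/2)(127 + 4227.9282) = 2177.4641.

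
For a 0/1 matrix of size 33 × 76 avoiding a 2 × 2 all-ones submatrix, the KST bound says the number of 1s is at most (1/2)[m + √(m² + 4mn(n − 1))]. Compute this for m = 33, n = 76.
z(33, 76; 2, 2) ≤ (1/2)[33 + √(33² + 4·33·76·75)] = (1/2)[33 + √753489] = 450.5187

Kővári–Sós–Turán: let r_1, ..., r_33 be the row sums and z = Σ r_i the total number of 1s. Each pair of columns can share at most one row with both entries 1 (else a 2×2 all-ones block appears), so Σ_i C(r_i, 2) ≤ C(76, 2) = 2850. By convexity Σ_i C(r_i, 2) ≥ 33·C(z/33, 2) = z(z − 33)/(2·33), giving z² − 33z − 33·76·75 ≤ 0 and hence z ≤ (1/2)[33 + √(1089 + 4·188100)] = (1/2)[33 + √753489] ≈ (1/2)(33 + 868.0374) = 450.5187.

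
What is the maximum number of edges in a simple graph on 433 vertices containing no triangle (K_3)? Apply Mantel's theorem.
ex(433, K_3) = ⌊433^2/4⌋ = 46872

Mantel (1907): a triangle-free graph on n vertices has at most ⌊n^2/4⌋ edges, with equality for the complete bipartite graph K_{⌊n/2⌋, ⌈n/2⌉}. For n = 433: ⌊433^2/4⌋ = ⌊187489/4⌋ = 46872. The extremal graph is K_{216, 217}, which has 216·217 = 46872 edges.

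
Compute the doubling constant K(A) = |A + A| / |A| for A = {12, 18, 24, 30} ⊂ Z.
K = |A + A| / |A| = 7/4

Enumerate A + A = {a + b : a, b ∈ A}. With |A| = 4, there are |A|^2 = 16 ordered sum pairs; collecting distinct values, A + A = {24, 30, 36, 42, 48, 54, 60}, so |A + A| = 7. Thus K = 7/4. Here |A + A| = 2|A| − 1 = 7, the minimum possible — so K = 7/4 is minimal, which holds iff A is an arithmetic progression.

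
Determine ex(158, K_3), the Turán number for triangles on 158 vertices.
ex(158, K_3) = ⌊158^2/4⌋ = 6241

Mantel (1907): a triangle-free graph on n vertices has at most ⌊n^2/4⌋ edges, with equality for the complete bipartite graph K_{⌊n/2⌋, ⌈n/2⌉}. For n = 158: ⌊158^2/4⌋ = ⌊24964/4⌋ = 6241. The extremal graph is K_{79, 79}, which has 79·79 = 6241 edges.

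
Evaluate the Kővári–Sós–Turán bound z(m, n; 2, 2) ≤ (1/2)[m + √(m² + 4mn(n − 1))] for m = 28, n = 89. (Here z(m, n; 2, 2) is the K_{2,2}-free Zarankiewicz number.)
z(28, 89; 2, 2) ≤ (1/2)[28 + √(28² + 4·28·89·88)] = (1/2)[28 + √877968] = 482.4997

Kővári–Sós–Turán: let r_1, ..., r_28 be the row sums and z = Σ r_i the total number of 1s. Each pair of columns can share at most one row with both entries 1 (else a 2×2 all-ones block appears), so Σ_i C(r_i, 2) ≤ C(89, 2) = 3916. By convexity Σ_i C(r_i, 2) ≥ 28·C(z/28, 2) = z(z − 28)/(2·28), giving z² − 28z − 28·89·88 ≤ 0 and hence z ≤ (1/2)[28 + √(784 + 4·219296)] = (1/2)[28 + √877968] ≈ (1/2)(28 + 936.9995) = 482.4997.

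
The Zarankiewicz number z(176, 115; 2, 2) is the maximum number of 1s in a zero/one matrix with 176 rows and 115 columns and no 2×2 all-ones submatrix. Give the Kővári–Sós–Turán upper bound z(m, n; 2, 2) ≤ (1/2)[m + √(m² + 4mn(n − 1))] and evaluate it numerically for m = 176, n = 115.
z(176, 115; 2, 2) ≤ (1/2)[176 + √(176² + 4·176·115·114)] = (1/2)[176 + √9260416] = 1609.5466

Kővári–Sós–Turán: let r_1, ..., r_176 be the row sums and z = Σ r_i the total number of 1s. Each pair of columns can share at most one row with both entries 1 (else a 2×2 all-ones block appears), so Σ_i C(r_i, 2) ≤ C(115, 2) = 6555. By convexity Σ_i C(r_i, 2) ≥ 176·C(z/176, 2) = z(z − 176)/(2·176), giving z² − 176z − 176·115·114 ≤ 0 and hence z ≤ (1/2)[176 + √(30976 + 4·2307360)] = (1/2)[176 + √9260416] ≈ (1/2)(176 + 3043.0932) = 1609.5466.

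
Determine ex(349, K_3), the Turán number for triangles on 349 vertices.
ex(349, K_3) = ⌊349^2/4⌋ = 30450

Mantel (1907): a triangle-free graph on n vertices has at most ⌊n^2/4⌋ edges, with equality for the complete bipartite graph K_{⌊n/2⌋, ⌈n/2⌉}. For n = 349: ⌊349^2/4⌋ = ⌊121801/4⌋ = 30450. The extremal graph is K_{174, 175}, which has 174·175 = 30450 edges.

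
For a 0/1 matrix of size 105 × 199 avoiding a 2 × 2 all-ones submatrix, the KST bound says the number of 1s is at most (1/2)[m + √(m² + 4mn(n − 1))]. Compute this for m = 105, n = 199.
z(105, 199; 2, 2) ≤ (1/2)[105 + √(105² + 4·105·199·198)] = (1/2)[105 + √16559865] = 2087.1907

Kővári–Sós–Turán: let r_1, ..., r_105 be the row sums and z = Σ r_i the total number of 1s. Each pair of columns can share at most one row with both entries 1 (else a 2×2 all-ones block appears), so Σ_i C(r_i, 2) ≤ C(199, 2) = 19701. By convexity Σ_i C(r_i, 2) ≥ 105·C(z/105, 2) = z(z − 105)/(2·105), giving z² − 105z − 105·199·198 ≤ 0 and hence z ≤ (1/2)[105 + √(11025 + 4·4137210)] = (1/2)[105 + √16559865] ≈ (1/2)(105 + 4069.3814) = 2087.1907.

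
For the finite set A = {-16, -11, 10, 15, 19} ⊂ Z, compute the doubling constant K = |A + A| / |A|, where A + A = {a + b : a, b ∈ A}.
K = |A + A| / |A| = 14/5

Enumerate A + A = {a + b : a, b ∈ A}. With |A| = 5, there are |A|^2 = 25 ordered sum pairs; collecting distinct values, A + A = {-32, -27, -22, -6, -1, 3, 4, 8, 20, 25, 29, 30, 34, 38}, so |A + A| = 14. Thus K = 14/5. For comparison, the minimum possible |A + A| over all 5-element sets is 2·5 − 1 = 9 (so min K = 9/5), attained only by arithmetic progressions.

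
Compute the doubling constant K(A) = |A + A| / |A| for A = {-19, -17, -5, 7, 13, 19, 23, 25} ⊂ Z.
K = |A + A| / |A| = 27/8

Enumerate A + A = {a + b : a, b ∈ A}. With |A| = 8, there are |A|^2 = 64 ordered sum pairs; collecting distinct values, A + A = {-38, -36, -34, -24, -22, -12, -10, -6, -4, 0, 2, 4, 6, 8, 14, 18, 20, 26, 30, 32, 36, 38, 42, 44, 46, 48, 50}, so |A + A| = 27. Thus K = 27/8. For comparison, the minimum possible |A + A| over all 8-element sets is 2·8 − 1 = 15 (so min K = 15/8), attained only by arithmetic progressions.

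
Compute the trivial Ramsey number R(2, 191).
R(2, 191) = 191

R(2, k) = k for all k ≥ 2: in a 2-colouring of K_k, either some edge is red (a red K_2) or all edges are blue (a blue K_k). And K_{190} coloured all-blue has no blue K_191, so R(2, 191) > 190. Hence R(2, 191) = 191.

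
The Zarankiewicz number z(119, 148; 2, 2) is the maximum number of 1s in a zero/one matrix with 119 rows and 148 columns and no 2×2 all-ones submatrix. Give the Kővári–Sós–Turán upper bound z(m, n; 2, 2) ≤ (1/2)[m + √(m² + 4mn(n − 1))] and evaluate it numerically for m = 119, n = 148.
z(119, 148; 2, 2) ≤ (1/2)[119 + √(119² + 4·119·148·147)] = (1/2)[119 + √10370017] = 1669.6255

Kővári–Sós–Turán: let r_1, ..., r_119 be the row sums and z = Σ r_i the total number of 1s. Each pair of columns can share at most one row with both entries 1 (else a 2×2 all-ones block appears), so Σ_i C(r_i, 2) ≤ C(148, 2) = 10878. By convexity Σ_i C(r_i, 2) ≥ 119·C(z/119, 2) = z(z − 119)/(2·119), giving z² − 119z − 119·148·147 ≤ 0 and hence z ≤ (1/2)[119 + √(14161 + 4·2588964)] = (1/2)[119 + √10370017] ≈ (1/2)(119 + 3220.2511) = 1669.6255.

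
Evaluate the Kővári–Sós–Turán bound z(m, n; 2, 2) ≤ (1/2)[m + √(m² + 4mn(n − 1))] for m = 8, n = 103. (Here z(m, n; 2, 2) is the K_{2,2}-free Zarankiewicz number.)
z(8, 103; 2, 2) ≤ (1/2)[8 + √(8² + 4·8·103·102)] = (1/2)[8 + √336256] = 293.9379

Kővári–Sós–Turán: let r_1, ..., r_8 be the row sums and z = Σ r_i the total number of 1s. Each pair of columns can share at most one row with both entries 1 (else a 2×2 all-ones block appears), so Σ_i C(r_i, 2) ≤ C(103, 2) = 5253. By convexity Σ_i C(r_i, 2) ≥ 8·C(z/8, 2) = z(z − 8)/(2·8), giving z² − 8z − 8·103·102 ≤ 0 and hence z ≤ (1/2)[8 + √(64 + 4·84048)] = (1/2)[8 + √336256] ≈ (1/2)(8 + 579.8758) = 293.9379.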